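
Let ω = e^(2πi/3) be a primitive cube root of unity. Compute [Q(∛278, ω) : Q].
[Q(∛278, ω) : Q] = 6

[Q(∛278):Q] = 3 (min poly x^3 - 278, irreducible since 278 is not a perfect cube). [Q(ω):Q] = 2 (min poly x^2 + x + 1). Since Q(∛278) ⊂ R and ω ∉ R, we have ω ∉ Q(∛278), so x^2 + x + 1 remains irreducible over Q(∛278) and [Q(∛278, ω) : Q(∛278)] = 2. By the tower law, [Q(∛278, ω) : Q] = 3 · 2 = 6. (In fact Q(∛278, ω) is the splitting field of x^3 - 278 over Q.)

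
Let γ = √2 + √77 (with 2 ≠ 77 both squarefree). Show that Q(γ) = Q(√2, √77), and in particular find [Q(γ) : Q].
[Q(γ) : Q] = 4 (equivalently, Q(γ) = Q(√2, √77))

Obviously Q(γ) ⊆ Q(√2, √77), and [Q(√2, √77):Q] = 4 (since 2, 77 are distinct squarefree integers > 1 with 154 not a perfect square). To show equality we compute the minimal polynomial of γ. From γ = √2 + √77: γ^2 = 2 + 2√(154) + 77 = 79 + 2√(154), so γ^2 - 79 = 2√(154); squaring, (γ^2 - 79)^2 = 4·154, i.e. γ^4 - 158γ^2 + 6241 - 616 = 0, i.e. γ^4 - 158γ^2 + 5625 = 0. So γ is a root of x^4 - 158x^2 + 5625. This polynomial is irreducible over Q: it has no rational root (each ±√2 ± √77 is irrational), and any factorization into two quadratics over Q would force √(154) ∈ Q (pairing opposite roots) or √2, √77 ∈ Q (other pairings), all impossible. Hence [Q(γ):Q] = 4 = [Q(√2, √77):Q], so Q(γ) = Q(√2, √77).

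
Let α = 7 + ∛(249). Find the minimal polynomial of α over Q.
m_α(x) = x^3 - 21x^2 + 147x - 592

Set β = α - 7 = ∛(249), so β^3 = 249. Then (α - 7)^3 - 249 = 0, i.e. α is a root of g(x) = (x - 7)^3 - 249 = x^3 - 21x^2 + 147x - 592. Since g(x) = h(x - 7) where h(x) = x^3 - 249, and h is irreducible over Q (because 249 is not a perfect cube, so h has no rational root, and a monic cubic with no rational root is irreducible), g is also irreducible (irreducibility is preserved under the substitution x → x - 7). Hence m_α(x) = x^3 - 21x^2 + 147x - 592.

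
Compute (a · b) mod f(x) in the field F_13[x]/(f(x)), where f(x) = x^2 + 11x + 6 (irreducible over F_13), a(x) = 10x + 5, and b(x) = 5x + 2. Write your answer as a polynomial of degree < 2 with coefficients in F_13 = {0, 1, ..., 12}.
a · b ≡ 2x + 9 (mod f(x))

Multiply in F_13[x]: a(x)·b(x) = (10x + 5)·(5x + 2) = 11x^2 + 6x + 10. This has degree ≥ 2, so divide by f(x) over F_13: 11x^2 + 6x + 10 = (11)·(x^2 + 11x + 6) + (2x + 9). Hence a·b ≡ 2x + 9 (mod f). (F_13[x]/(f) is a field with 13^2 = 169 elements since f is irreducible of degree 2.)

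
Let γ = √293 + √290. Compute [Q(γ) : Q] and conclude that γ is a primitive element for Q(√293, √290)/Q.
[Q(γ) : Q] = 4 (equivalently, Q(γ) = Q(√293, √290))

Obviously Q(γ) ⊆ Q(√293, √290), and [Q(√293, √290):Q] = 4 (since 293, 290 are distinct squarefree integers > 1 with 84970 not a perfect square). To show equality we compute the minimal polynomial of γ. From γ = √293 + √290: γ^2 = 293 + 2√(84970) + 290 = 583 + 2√(84970), so γ^2 - 583 = 2√(84970); squaring, (γ^2 - 583)^2 = 4·84970, i.e. γ^4 - 1166γ^2 + 339889 - 339880 = 0, i.e. γ^4 - 1166γ^2 + 9 = 0. So γ is a root of x^4 - 1166x^2 + 9. This polynomial is irreducible over Q: it has no rational root (each ±√293 ± √290 is irrational), and any factorization into two quadratics over Q would force √(84970) ∈ Q (pairing opposite roots) or √293, √290 ∈ Q (other pairings), all impossible. Hence [Q(γ):Q] = 4 = [Q(√293, √290):Q], so Q(γ) = Q(√293, √290).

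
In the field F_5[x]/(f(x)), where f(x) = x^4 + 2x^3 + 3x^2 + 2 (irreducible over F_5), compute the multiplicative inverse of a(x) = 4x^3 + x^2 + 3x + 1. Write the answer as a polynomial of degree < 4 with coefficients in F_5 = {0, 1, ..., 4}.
a(x)^(-1) ≡ 3x^3 + 2x + 2 (mod f(x))

Since f is irreducible over F_5, F_5[x]/(f) is a field and a(x) ≠ 0 has an inverse. Apply the extended Euclidean algorithm to f(x) and a(x) in F_5[x]: f(x) = (4x + 2)·a(x) + (4x^2);  a(x) = (x + 4)·(4x^2) + (3x + 1);  (4x^2) = (3x + 4)·(3x + 1) + (1). The last nonzero remainder is the constant 1 = gcd(f, a) in F_5. Back-substituting through the division chain expresses 1 = s(x)·a(x) + t(x)·f(x) with s(x) ≡ 3x^3 + 2x + 2 (mod f), so a(x)^(-1) ≡ s(x) = 3x^3 + 2x + 2 (mod f). Check: (4x^3 + x^2 + 3x + 1)·(3x^3 + 2x + 2) = 2x^6 + 3x^5 + 2x^4 + 3x^3 + 3x^2 + 3x + 2 ≡ 1 (mod x^4 + 2x^3 + 3x^2 + 2).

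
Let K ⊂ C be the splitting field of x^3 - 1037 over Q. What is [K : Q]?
[K : Q] = 6

The roots of x^3 - 1037 are ∛1037, ω∛1037, ω^2∛1037 where ω = e^(2πi/3) is a primitive cube root of unity, so K = Q(∛1037, ω). Now [Q(∛1037):Q] = 3 (since 1037 is not a perfect cube, x^3 - 1037 is irreducible) and [Q(ω):Q] = 2. Both 2 and 3 divide [K:Q], and [K:Q] ≤ 3·2 = 6, so [K:Q] = 6. (Equivalently: Q(∛1037) ⊂ R but ω ∉ R, so [K : Q(∛1037)] = 2.)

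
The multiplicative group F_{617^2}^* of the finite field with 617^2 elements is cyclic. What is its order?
|F_{617^2}^*| = 380688

F_{617^2} has 617^2 = 380689 elements; its multiplicative group consists of all nonzero elements, so |F_{617^2}^*| = 380689 - 1 = 380688. (It is cyclic since any finite subgroup of the multiplicative group of a field is cyclic.)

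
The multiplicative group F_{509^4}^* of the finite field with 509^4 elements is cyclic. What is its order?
|F_{509^4}^*| = 67122964560

F_{509^4} has 509^4 = 67122964561 elements; its multiplicative group consists of all nonzero elements, so |F_{509^4}^*| = 67122964561 - 1 = 67122964560. (It is cyclic since any finite subgroup of the multiplicative group of a field is cyclic.)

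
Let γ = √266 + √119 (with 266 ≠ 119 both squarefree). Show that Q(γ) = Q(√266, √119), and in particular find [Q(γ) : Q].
[Q(γ) : Q] = 4 (equivalently, Q(γ) = Q(√266, √119))

Obviously Q(γ) ⊆ Q(√266, √119), and [Q(√266, √119):Q] = 4 (since 266, 119 are distinct squarefree integers > 1 with 31654 not a perfect square). To show equality we compute the minimal polynomial of γ. From γ = √266 + √119: γ^2 = 266 + 2√(31654) + 119 = 385 + 2√(31654), so γ^2 - 385 = 2√(31654); squaring, (γ^2 - 385)^2 = 4·31654, i.e. γ^4 - 770γ^2 + 148225 - 126616 = 0, i.e. γ^4 - 770γ^2 + 21609 = 0. So γ is a root of x^4 - 770x^2 + 21609. This polynomial is irreducible over Q: it has no rational root (each ±√266 ± √119 is irrational), and any factorization into two quadratics over Q would force √(31654) ∈ Q (pairing opposite roots) or √266, √119 ∈ Q (other pairings), all impossible. Hence [Q(γ):Q] = 4 = [Q(√266, √119):Q], so Q(γ) = Q(√266, √119).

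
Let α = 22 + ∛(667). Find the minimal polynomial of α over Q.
m_α(x) = x^3 - 66x^2 + 1452x - 11315

Set β = α - 22 = ∛(667), so β^3 = 667. Then (α - 22)^3 - 667 = 0, i.e. α is a root of g(x) = (x - 22)^3 - 667 = x^3 - 66x^2 + 1452x - 11315. Since g(x) = h(x - 22) where h(x) = x^3 - 667, and h is irreducible over Q (because 667 is not a perfect cube, so h has no rational root, and a monic cubic with no rational root is irreducible), g is also irreducible (irreducibility is preserved under the substitution x → x - 22). Hence m_α(x) = x^3 - 66x^2 + 1452x - 11315.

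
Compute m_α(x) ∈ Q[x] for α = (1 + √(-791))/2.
m_α(x) = x^2 - x + 198

From 2α - 1 = √(-791), squaring gives (2α - 1)^2 = -791, i.e. 4α^2 - 4α + 1 = -791, so α^2 - α + (1 + 791)/4 = 0. Since -791 ≡ 1 (mod 4), (1 + 791)/4 = 198 ∈ Z. The polynomial x^2 - x + 198 has discriminant 1 - 4·(198) = -791, which is not a perfect square in Q (d = -791 is squarefree and ≠ 1), so x^2 - x + 198 is irreducible over Q. It is the minimal polynomial of α.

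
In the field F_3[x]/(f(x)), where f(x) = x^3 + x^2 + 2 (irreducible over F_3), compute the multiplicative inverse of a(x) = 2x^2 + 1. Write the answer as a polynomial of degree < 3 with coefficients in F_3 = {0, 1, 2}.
a(x)^(-1) ≡ x^2 + x + 1 (mod f(x))

Since f is irreducible over F_3, F_3[x]/(f) is a field and a(x) ≠ 0 has an inverse. Apply the extended Euclidean algorithm to f(x) and a(x) in F_3[x]: f(x) = (2x + 2)·a(x) + (x);  a(x) = (2x)·(x) + (1). The last nonzero remainder is the constant 1 = gcd(f, a) in F_3. Back-substituting through the division chain expresses 1 = s(x)·a(x) + t(x)·f(x) with s(x) ≡ x^2 + x + 1 (mod f), so a(x)^(-1) ≡ s(x) = x^2 + x + 1 (mod f). Check: (2x^2 + 1)·(x^2 + x + 1) = 2x^4 + 2x^3 + x + 1 ≡ 1 (mod x^3 + x^2 + 2).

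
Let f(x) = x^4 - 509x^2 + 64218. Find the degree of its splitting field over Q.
[K : Q] = 4

Solving the quadratic in x^2: x^2 = (509 ± √(509^2 - 4·64218))/2 = (509 ± √2209)/2 = (509 ± 47)/2, giving x^2 = 231 or x^2 = 278. So f(x) = (x^2 - 231)(x^2 - 278) and the roots of f are ±√231, ±√278. Hence the splitting field is K = Q(√231, √278). Since 231 and 278 are distinct squarefree integers > 1, their product 64218 is not a perfect square, so √278 ∉ Q(√231). By the tower law [K:Q] = [Q(√231,√278):Q(√231)] · [Q(√231):Q] = 2 · 2 = 4.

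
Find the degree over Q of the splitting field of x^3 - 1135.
[K : Q] = 6

The roots of x^3 - 1135 are ∛1135, ω∛1135, ω^2∛1135 where ω = e^(2πi/3) is a primitive cube root of unity, so K = Q(∛1135, ω). Now [Q(∛1135):Q] = 3 (since 1135 is not a perfect cube, x^3 - 1135 is irreducible) and [Q(ω):Q] = 2. Both 2 and 3 divide [K:Q], and [K:Q] ≤ 3·2 = 6, so [K:Q] = 6. (Equivalently: Q(∛1135) ⊂ R but ω ∉ R, so [K : Q(∛1135)] = 2.)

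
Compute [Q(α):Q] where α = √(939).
[Q(α):Q] = 2

[Q(α):Q] equals the degree of the minimal polynomial of α. Here α^2 = 939 and x^2 - 939 is irreducible (d = 939 is squarefree, ≠ 1, hence not a square), so deg(m_α) = 2. Thus [Q(α):Q] = 2.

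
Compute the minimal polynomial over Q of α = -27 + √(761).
m_α(x) = x^2 + 54x - 32

From α + 27 = √(761), squaring gives (α + 27)^2 = 761, i.e. α^2 + 54α + 729 = 761, so α^2 + 54α - 32 = 0. The discriminant of x^2 + 54x - 32 is (54)^2 - 4·(-32) = 2916 + 128 = 3044, and 4·(761) is not a perfect square in Q since 761 is squarefree and ≠ 1. Hence x^2 + 54x - 32 is irreducible over Q and is the minimal polynomial of α.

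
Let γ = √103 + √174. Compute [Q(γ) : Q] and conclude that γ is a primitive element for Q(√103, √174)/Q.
[Q(γ) : Q] = 4 (equivalently, Q(γ) = Q(√103, √174))

Obviously Q(γ) ⊆ Q(√103, √174), and [Q(√103, √174):Q] = 4 (since 103, 174 are distinct squarefree integers > 1 with 17922 not a perfect square). To show equality we compute the minimal polynomial of γ. From γ = √103 + √174: γ^2 = 103 + 2√(17922) + 174 = 277 + 2√(17922), so γ^2 - 277 = 2√(17922); squaring, (γ^2 - 277)^2 = 4·17922, i.e. γ^4 - 554γ^2 + 76729 - 71688 = 0, i.e. γ^4 - 554γ^2 + 5041 = 0. So γ is a root of x^4 - 554x^2 + 5041. This polynomial is irreducible over Q: it has no rational root (each ±√103 ± √174 is irrational), and any factorization into two quadratics over Q would force √(17922) ∈ Q (pairing opposite roots) or √103, √174 ∈ Q (other pairings), all impossible. Hence [Q(γ):Q] = 4 = [Q(√103, √174):Q], so Q(γ) = Q(√103, √174).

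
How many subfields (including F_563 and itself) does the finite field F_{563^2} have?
F_{563^2} has 2 subfields

The subfields of F_{p^n} are exactly the fields F_{p^d} for d | n (each is the fixed field of the unique index-d subgroup of Gal(F_{p^n}/F_p) ≅ Z/nZ). The divisors of n = 2 are {1, 2}, giving 2 subfields: F_{563^1}, F_{563^2}.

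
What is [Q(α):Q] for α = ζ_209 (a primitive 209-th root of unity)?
[Q(α):Q] = 180

The minimal polynomial of ζ_209 over Q is the 209-th cyclotomic polynomial Φ_209(x), which is irreducible over Q and has degree φ(209) = 180. Hence [Q(α):Q] = φ(209) = 180.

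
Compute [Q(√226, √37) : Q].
[Q(√226, √37) : Q] = 4

[Q(√226):Q] = 2 (min poly x^2 - 226, irreducible since 226 is squarefree > 1). For the top step, suppose √37 ∈ Q(√226), say √37 = c + d√226 with c, d ∈ Q. Squaring: 37 = c^2 + 226d^2 + 2cd√226. Since √226 ∉ Q this forces 2cd = 0. If d = 0 then √37 = c ∈ Q, contradicting 37 squarefree > 1. If c = 0 then 37 = 226d^2, so 226·37 = (226d)^2 is a perfect square in Q — but 226·37 = 8362 is not a perfect square (since 226 and 37 are distinct squarefree integers). Contradiction. Hence √37 ∉ Q(√226), so x^2 - 37 stays irreducible over Q(√226) and [Q(√226, √37) : Q(√226)] = 2. By the tower law, [Q(√226, √37) : Q] = 2 · 2 = 4.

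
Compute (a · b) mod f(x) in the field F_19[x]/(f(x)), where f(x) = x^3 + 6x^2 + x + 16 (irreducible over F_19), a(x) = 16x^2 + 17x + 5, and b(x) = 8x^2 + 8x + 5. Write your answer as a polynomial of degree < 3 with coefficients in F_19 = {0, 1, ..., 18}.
a · b ≡ 17x^2 + 6x + 14 (mod f(x))

Multiply in F_19[x]: a(x)·b(x) = (16x^2 + 17x + 5)·(8x^2 + 8x + 5) = 14x^4 + 17x^3 + 9x^2 + 11x + 6. This has degree ≥ 3, so divide by f(x) over F_19: 14x^4 + 17x^3 + 9x^2 + 11x + 6 = (14x + 9)·(x^3 + 6x^2 + x + 16) + (17x^2 + 6x + 14). Hence a·b ≡ 17x^2 + 6x + 14 (mod f). (F_19[x]/(f) is a field with 19^3 = 6859 elements since f is irreducible of degree 3.)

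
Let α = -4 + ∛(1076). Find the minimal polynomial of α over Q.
m_α(x) = x^3 + 12x^2 + 48x - 1012

Set β = α + 4 = ∛(1076), so β^3 = 1076. Then (α + 4)^3 - 1076 = 0, i.e. α is a root of g(x) = (x + 4)^3 - 1076 = x^3 + 12x^2 + 48x - 1012. Since g(x) = h(x + 4) where h(x) = x^3 - 1076, and h is irreducible over Q (because 1076 is not a perfect cube, so h has no rational root, and a monic cubic with no rational root is irreducible), g is also irreducible (irreducibility is preserved under the substitution x → x + 4). Hence m_α(x) = x^3 + 12x^2 + 48x - 1012.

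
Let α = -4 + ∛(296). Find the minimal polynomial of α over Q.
m_α(x) = x^3 + 12x^2 + 48x - 232

Set β = α + 4 = ∛(296), so β^3 = 296. Then (α + 4)^3 - 296 = 0, i.e. α is a root of g(x) = (x + 4)^3 - 296 = x^3 + 12x^2 + 48x - 232. Since g(x) = h(x + 4) where h(x) = x^3 - 296, and h is irreducible over Q (because 296 is not a perfect cube, so h has no rational root, and a monic cubic with no rational root is irreducible), g is also irreducible (irreducibility is preserved under the substitution x → x + 4). Hence m_α(x) = x^3 + 12x^2 + 48x - 232.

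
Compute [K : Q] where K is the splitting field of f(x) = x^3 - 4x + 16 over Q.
[K : Q] = 6

By the rational root test, any rational root of the monic integer polynomial f(x) = x^3 - 4x + 16 must be an integer dividing the constant term 16, i.e. one of ±{1, 2, 4, 8, 16}. Evaluating: f(1) = 13, f(-1) = 19, f(2) = 16, f(-2) = 16, f(4) = 64, f(-4) = -32, f(8) = 496, f(-8) = -464, f(16) = 4048, f(-16) = -4016; none is 0, so f has no rational root and is therefore irreducible over Q (a cubic with no linear factor over a field is irreducible). For an irreducible cubic, the Galois group is A_3 or S_3 according as the discriminant disc(f) = -4a^3 - 27b^2 = -4·(-4)^3 - 27·(16)^2 = -6656 is or is not a square in Q. Here disc(f) = -6656 is not a perfect square in Q, so the Galois group of f over Q is not contained in A_3 and must be all of S_3. The splitting field has degree |S_3| = 6 over Q, so [K : Q] = 6.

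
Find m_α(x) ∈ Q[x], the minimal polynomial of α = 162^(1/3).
m_α(x) = x^3 - 162

α satisfies α^3 = 162, so x^3 - 162 annihilates α. By the rational root test, a rational root p/q (in lowest terms) of x^3 - 162 would satisfy p^3 = 162 q^3, forcing q = 1 and p^3 = 162; but 162 is not a perfect cube, contradiction. A monic cubic over Q with no rational root is irreducible (any nontrivial factorization would include a linear factor). Hence x^3 - 162 is the minimal polynomial of α, and in particular [Q(α):Q] = 3.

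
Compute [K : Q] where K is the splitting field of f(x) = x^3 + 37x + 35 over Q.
[K : Q] = 6

By the rational root test, any rational root of the monic integer polynomial f(x) = x^3 + 37x + 35 must be an integer dividing the constant term 35, i.e. one of ±{1, 5, 7, 35}. Evaluating: f(1) = 73, f(-1) = -3, f(5) = 345, f(-5) = -275, f(7) = 637, f(-7) = -567, f(35) = 44205, f(-35) = -44135; none is 0, so f has no rational root and is therefore irreducible over Q (a cubic with no linear factor over a field is irreducible). For an irreducible cubic, the Galois group is A_3 or S_3 according as the discriminant disc(f) = -4a^3 - 27b^2 = -4·(37)^3 - 27·(35)^2 = -235687 is or is not a square in Q. Here disc(f) = -235687 is not a perfect square in Q, so the Galois group of f over Q is not contained in A_3 and must be all of S_3. The splitting field has degree |S_3| = 6 over Q, so [K : Q] = 6.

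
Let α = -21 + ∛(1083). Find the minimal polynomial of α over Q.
m_α(x) = x^3 + 63x^2 + 1323x + 8178

Set β = α + 21 = ∛(1083), so β^3 = 1083. Then (α + 21)^3 - 1083 = 0, i.e. α is a root of g(x) = (x + 21)^3 - 1083 = x^3 + 63x^2 + 1323x + 8178. Since g(x) = h(x + 21) where h(x) = x^3 - 1083, and h is irreducible over Q (because 1083 is not a perfect cube, so h has no rational root, and a monic cubic with no rational root is irreducible), g is also irreducible (irreducibility is preserved under the substitution x → x + 21). Hence m_α(x) = x^3 + 63x^2 + 1323x + 8178.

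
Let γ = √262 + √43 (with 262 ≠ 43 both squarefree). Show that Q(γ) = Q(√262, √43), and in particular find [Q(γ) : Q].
[Q(γ) : Q] = 4 (equivalently, Q(γ) = Q(√262, √43))

Obviously Q(γ) ⊆ Q(√262, √43), and [Q(√262, √43):Q] = 4 (since 262, 43 are distinct squarefree integers > 1 with 11266 not a perfect square). To show equality we compute the minimal polynomial of γ. From γ = √262 + √43: γ^2 = 262 + 2√(11266) + 43 = 305 + 2√(11266), so γ^2 - 305 = 2√(11266); squaring, (γ^2 - 305)^2 = 4·11266, i.e. γ^4 - 610γ^2 + 93025 - 45064 = 0, i.e. γ^4 - 610γ^2 + 47961 = 0. So γ is a root of x^4 - 610x^2 + 47961. This polynomial is irreducible over Q: it has no rational root (each ±√262 ± √43 is irrational), and any factorization into two quadratics over Q would force √(11266) ∈ Q (pairing opposite roots) or √262, √43 ∈ Q (other pairings), all impossible. Hence [Q(γ):Q] = 4 = [Q(√262, √43):Q], so Q(γ) = Q(√262, √43).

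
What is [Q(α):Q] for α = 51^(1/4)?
[Q(α):Q] = 4

α is a root of x^4 - 51. By Eisenstein's criterion at the prime p = 3 (which divides the constant term 51 but p^2 = 9 does not, since 51 is squarefree), x^4 - 51 is irreducible over Q. Hence [Q(α):Q] = 4.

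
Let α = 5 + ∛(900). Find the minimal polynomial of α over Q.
m_α(x) = x^3 - 15x^2 + 75x - 1025

Set β = α - 5 = ∛(900), so β^3 = 900. Then (α - 5)^3 - 900 = 0, i.e. α is a root of g(x) = (x - 5)^3 - 900 = x^3 - 15x^2 + 75x - 1025. Since g(x) = h(x - 5) where h(x) = x^3 - 900, and h is irreducible over Q (because 900 is not a perfect cube, so h has no rational root, and a monic cubic with no rational root is irreducible), g is also irreducible (irreducibility is preserved under the substitution x → x - 5). Hence m_α(x) = x^3 - 15x^2 + 75x - 1025.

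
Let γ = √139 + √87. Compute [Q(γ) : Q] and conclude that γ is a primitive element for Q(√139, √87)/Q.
[Q(γ) : Q] = 4 (equivalently, Q(γ) = Q(√139, √87))

Obviously Q(γ) ⊆ Q(√139, √87), and [Q(√139, √87):Q] = 4 (since 139, 87 are distinct squarefree integers > 1 with 12093 not a perfect square). To show equality we compute the minimal polynomial of γ. From γ = √139 + √87: γ^2 = 139 + 2√(12093) + 87 = 226 + 2√(12093), so γ^2 - 226 = 2√(12093); squaring, (γ^2 - 226)^2 = 4·12093, i.e. γ^4 - 452γ^2 + 51076 - 48372 = 0, i.e. γ^4 - 452γ^2 + 2704 = 0. So γ is a root of x^4 - 452x^2 + 2704. This polynomial is irreducible over Q: it has no rational root (each ±√139 ± √87 is irrational), and any factorization into two quadratics over Q would force √(12093) ∈ Q (pairing opposite roots) or √139, √87 ∈ Q (other pairings), all impossible. Hence [Q(γ):Q] = 4 = [Q(√139, √87):Q], so Q(γ) = Q(√139, √87).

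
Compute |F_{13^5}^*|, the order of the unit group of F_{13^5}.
|F_{13^5}^*| = 371292

F_{13^5} has 13^5 = 371293 elements; its multiplicative group consists of all nonzero elements, so |F_{13^5}^*| = 371293 - 1 = 371292. (It is cyclic since any finite subgroup of the multiplicative group of a field is cyclic.)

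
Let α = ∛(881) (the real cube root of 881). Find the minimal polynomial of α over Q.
m_α(x) = x^3 - 881

α satisfies α^3 = 881, so x^3 - 881 annihilates α. By the rational root test, a rational root p/q (in lowest terms) of x^3 - 881 would satisfy p^3 = 881 q^3, forcing q = 1 and p^3 = 881; but 881 is not a perfect cube, contradiction. A monic cubic over Q with no rational root is irreducible (any nontrivial factorization would include a linear factor). Hence x^3 - 881 is the minimal polynomial of α, and in particular [Q(α):Q] = 3.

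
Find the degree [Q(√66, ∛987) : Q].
[Q(√66, ∛987) : Q] = 6

Let L = Q(√66, ∛987). Since Q(√66) ⊂ L and [Q(√66):Q] = 2, the tower law gives 2 | [L:Q]. Likewise Q(∛987) ⊂ L with [Q(∛987):Q] = 3 (because 987 is not a perfect cube), so 3 | [L:Q]. As gcd(2,3) = 1, [L:Q] is divisible by 6. Conversely L is generated over Q by √66 and ∛987, so [L:Q] ≤ 2·3 = 6. Therefore [Q(√66, ∛987) : Q] = 6.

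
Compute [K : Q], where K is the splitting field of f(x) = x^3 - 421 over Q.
[K : Q] = 6

The roots of x^3 - 421 are ∛421, ω∛421, ω^2∛421 where ω = e^(2πi/3) is a primitive cube root of unity, so K = Q(∛421, ω). Now [Q(∛421):Q] = 3 (since 421 is not a perfect cube, x^3 - 421 is irreducible) and [Q(ω):Q] = 2. Both 2 and 3 divide [K:Q], and [K:Q] ≤ 3·2 = 6, so [K:Q] = 6. (Equivalently: Q(∛421) ⊂ R but ω ∉ R, so [K : Q(∛421)] = 2.)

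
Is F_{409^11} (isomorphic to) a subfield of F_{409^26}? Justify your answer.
No: F_{409^11} is not a subfield of F_{409^26}

F_{p^m} embeds in F_{p^n} iff m | n. Here 11 ∤ 26 (since 26 = 2·11 + 4 with remainder 4 ≠ 0), so F_{409^11} is not a subfield of F_{409^26}. Equivalently: if it were, the tower law would give 11 = [F_{409^11}:F_409] dividing [F_{409^26}:F_409] = 26, contradiction.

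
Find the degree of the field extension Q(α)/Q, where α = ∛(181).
[Q(α):Q] = 3

The minimal polynomial of α is x^3 - 181, irreducible over Q since 181 is not a perfect cube (so x^3 - 181 has no rational root). Hence [Q(α):Q] = deg(m_α) = 3.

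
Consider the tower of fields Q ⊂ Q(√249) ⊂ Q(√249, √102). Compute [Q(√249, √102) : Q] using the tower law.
[Q(√249, √102) : Q] = 4

[Q(√249):Q] = 2 (min poly x^2 - 249, irreducible since 249 is squarefree > 1). For the top step, suppose √102 ∈ Q(√249), say √102 = c + d√249 with c, d ∈ Q. Squaring: 102 = c^2 + 249d^2 + 2cd√249. Since √249 ∉ Q this forces 2cd = 0. If d = 0 then √102 = c ∈ Q, contradicting 102 squarefree > 1. If c = 0 then 102 = 249d^2, so 249·102 = (249d)^2 is a perfect square in Q — but 249·102 = 25398 is not a perfect square (since 249 and 102 are distinct squarefree integers). Contradiction. Hence √102 ∉ Q(√249), so x^2 - 102 stays irreducible over Q(√249) and [Q(√249, √102) : Q(√249)] = 2. By the tower law, [Q(√249, √102) : Q] = 2 · 2 = 4.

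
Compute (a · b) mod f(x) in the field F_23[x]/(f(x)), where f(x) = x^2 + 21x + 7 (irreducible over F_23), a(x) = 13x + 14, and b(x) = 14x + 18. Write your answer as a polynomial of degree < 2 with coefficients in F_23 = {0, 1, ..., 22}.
a · b ≡ 12x + 13 (mod f(x))

Multiply in F_23[x]: a(x)·b(x) = (13x + 14)·(14x + 18) = 21x^2 + 16x + 22. This has degree ≥ 2, so divide by f(x) over F_23: 21x^2 + 16x + 22 = (21)·(x^2 + 21x + 7) + (12x + 13). Hence a·b ≡ 12x + 13 (mod f). (F_23[x]/(f) is a field with 23^2 = 529 elements since f is irreducible of degree 2.)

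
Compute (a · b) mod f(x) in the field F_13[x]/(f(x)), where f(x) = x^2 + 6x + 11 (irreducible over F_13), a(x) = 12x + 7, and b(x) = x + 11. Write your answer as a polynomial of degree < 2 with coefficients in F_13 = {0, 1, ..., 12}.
a · b ≡ 2x + 10 (mod f(x))

Multiply in F_13[x]: a(x)·b(x) = (12x + 7)·(x + 11) = 12x^2 + 9x + 12. This has degree ≥ 2, so divide by f(x) over F_13: 12x^2 + 9x + 12 = (12)·(x^2 + 6x + 11) + (2x + 10). Hence a·b ≡ 2x + 10 (mod f). (F_13[x]/(f) is a field with 13^2 = 169 elements since f is irreducible of degree 2.)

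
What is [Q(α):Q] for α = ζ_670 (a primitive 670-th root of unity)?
[Q(α):Q] = 264

The minimal polynomial of ζ_670 over Q is the 670-th cyclotomic polynomial Φ_670(x), which is irreducible over Q and has degree φ(670) = 264. Hence [Q(α):Q] = φ(670) = 264.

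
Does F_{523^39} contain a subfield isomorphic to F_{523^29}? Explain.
No: F_{523^29} is not a subfield of F_{523^39}

F_{p^m} embeds in F_{p^n} iff m | n. Here 29 ∤ 39 (since 39 = 1·29 + 10 with remainder 10 ≠ 0), so F_{523^29} is not a subfield of F_{523^39}. Equivalently: if it were, the tower law would give 29 = [F_{523^29}:F_523] dividing [F_{523^39}:F_523] = 39, contradiction.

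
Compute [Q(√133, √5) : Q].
[Q(√133, √5) : Q] = 4

[Q(√133):Q] = 2 (min poly x^2 - 133, irreducible since 133 is squarefree > 1). For the top step, suppose √5 ∈ Q(√133), say √5 = c + d√133 with c, d ∈ Q. Squaring: 5 = c^2 + 133d^2 + 2cd√133. Since √133 ∉ Q this forces 2cd = 0. If d = 0 then √5 = c ∈ Q, contradicting 5 squarefree > 1. If c = 0 then 5 = 133d^2, so 133·5 = (133d)^2 is a perfect square in Q — but 133·5 = 665 is not a perfect square (since 133 and 5 are distinct squarefree integers). Contradiction. Hence √5 ∉ Q(√133), so x^2 - 5 stays irreducible over Q(√133) and [Q(√133, √5) : Q(√133)] = 2. By the tower law, [Q(√133, √5) : Q] = 2 · 2 = 4.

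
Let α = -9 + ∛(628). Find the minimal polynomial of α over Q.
m_α(x) = x^3 + 27x^2 + 243x + 101

Set β = α + 9 = ∛(628), so β^3 = 628. Then (α + 9)^3 - 628 = 0, i.e. α is a root of g(x) = (x + 9)^3 - 628 = x^3 + 27x^2 + 243x + 101. Since g(x) = h(x + 9) where h(x) = x^3 - 628, and h is irreducible over Q (because 628 is not a perfect cube, so h has no rational root, and a monic cubic with no rational root is irreducible), g is also irreducible (irreducibility is preserved under the substitution x → x + 9). Hence m_α(x) = x^3 + 27x^2 + 243x + 101.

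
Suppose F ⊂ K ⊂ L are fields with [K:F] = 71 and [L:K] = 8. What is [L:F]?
[L:F] = 568

The tower law says that for any tower of field extensions F ⊂ K ⊂ L with finite degrees, [L:F] = [L:K] · [K:F]. Here this gives [L:F] = 8 · 71 = 568.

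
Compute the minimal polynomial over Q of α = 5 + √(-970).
m_α(x) = x^2 - 10x + 995

From α - 5 = √(-970), squaring gives (α - 5)^2 = -970, i.e. α^2 - 10α + 25 = -970, so α^2 - 10α + 995 = 0. The discriminant of x^2 - 10x + 995 is (-10)^2 - 4·(995) = 100 - 3980 = -3880, and 4·(-970) is not a perfect square in Q since -970 is squarefree and ≠ 1. Hence x^2 - 10x + 995 is irreducible over Q and is the minimal polynomial of α.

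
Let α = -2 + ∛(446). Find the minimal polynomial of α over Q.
m_α(x) = x^3 + 6x^2 + 12x - 438

Set β = α + 2 = ∛(446), so β^3 = 446. Then (α + 2)^3 - 446 = 0, i.e. α is a root of g(x) = (x + 2)^3 - 446 = x^3 + 6x^2 + 12x - 438. Since g(x) = h(x + 2) where h(x) = x^3 - 446, and h is irreducible over Q (because 446 is not a perfect cube, so h has no rational root, and a monic cubic with no rational root is irreducible), g is also irreducible (irreducibility is preserved under the substitution x → x + 2). Hence m_α(x) = x^3 + 6x^2 + 12x - 438.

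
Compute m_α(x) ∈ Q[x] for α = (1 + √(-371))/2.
m_α(x) = x^2 - x + 93

From 2α - 1 = √(-371), squaring gives (2α - 1)^2 = -371, i.e. 4α^2 - 4α + 1 = -371, so α^2 - α + (1 + 371)/4 = 0. Since -371 ≡ 1 (mod 4), (1 + 371)/4 = 93 ∈ Z. The polynomial x^2 - x + 93 has discriminant 1 - 4·(93) = -371, which is not a perfect square in Q (d = -371 is squarefree and ≠ 1), so x^2 - x + 93 is irreducible over Q. It is the minimal polynomial of α.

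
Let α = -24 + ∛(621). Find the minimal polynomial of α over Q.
m_α(x) = x^3 + 72x^2 + 1728x + 13203

Set β = α + 24 = ∛(621), so β^3 = 621. Then (α + 24)^3 - 621 = 0, i.e. α is a root of g(x) = (x + 24)^3 - 621 = x^3 + 72x^2 + 1728x + 13203. Since g(x) = h(x + 24) where h(x) = x^3 - 621, and h is irreducible over Q (because 621 is not a perfect cube, so h has no rational root, and a monic cubic with no rational root is irreducible), g is also irreducible (irreducibility is preserved under the substitution x → x + 24). Hence m_α(x) = x^3 + 72x^2 + 1728x + 13203.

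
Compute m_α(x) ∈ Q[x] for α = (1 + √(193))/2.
m_α(x) = x^2 - x - 48

From 2α - 1 = √(193), squaring gives (2α - 1)^2 = 193, i.e. 4α^2 - 4α + 1 = 193, so α^2 - α + (1 - 193)/4 = 0. Since 193 ≡ 1 (mod 4), (1 - 193)/4 = -48 ∈ Z. The polynomial x^2 - x - 48 has discriminant 1 - 4·(-48) = 193, which is not a perfect square in Q (d = 193 is squarefree and ≠ 1), so x^2 - x - 48 is irreducible over Q. It is the minimal polynomial of α.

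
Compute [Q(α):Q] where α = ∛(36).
[Q(α):Q] = 3

The minimal polynomial of α is x^3 - 36, irreducible over Q since 36 is not a perfect cube (so x^3 - 36 has no rational root). Hence [Q(α):Q] = deg(m_α) = 3.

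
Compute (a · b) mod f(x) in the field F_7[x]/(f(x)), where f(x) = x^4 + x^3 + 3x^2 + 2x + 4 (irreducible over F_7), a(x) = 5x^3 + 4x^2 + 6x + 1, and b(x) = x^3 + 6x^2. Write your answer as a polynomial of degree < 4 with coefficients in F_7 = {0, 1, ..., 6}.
a · b ≡ 3x^3 + 5x^2 + 3x (mod f(x))

Multiply in F_7[x]: a(x)·b(x) = (5x^3 + 4x^2 + 6x + 1)·(x^3 + 6x^2) = 5x^6 + 6x^5 + 2x^4 + 2x^3 + 6x^2. This has degree ≥ 4, so divide by f(x) over F_7: 5x^6 + 6x^5 + 2x^4 + 2x^3 + 6x^2 = (5x^2 + x)·(x^4 + x^3 + 3x^2 + 2x + 4) + (3x^3 + 5x^2 + 3x). Hence a·b ≡ 3x^3 + 5x^2 + 3x (mod f). (F_7[x]/(f) is a field with 7^4 = 2401 elements since f is irreducible of degree 4.)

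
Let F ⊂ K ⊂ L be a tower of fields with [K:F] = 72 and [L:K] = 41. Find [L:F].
[L:F] = 2952

The tower law says that for any tower of field extensions F ⊂ K ⊂ L with finite degrees, [L:F] = [L:K] · [K:F]. Here this gives [L:F] = 41 · 72 = 2952.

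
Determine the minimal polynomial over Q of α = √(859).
m_α(x) = x^2 - 859

α satisfies α^2 - 859 = 0, so x^2 - 859 annihilates α. Since d = 859 is squarefree and ≠ 1, it is not a perfect square in Q, so x^2 - 859 has no rational root and is therefore irreducible over Q (a degree-2 polynomial over a field is irreducible iff it has no root). Hence m_α(x) = x^2 - 859.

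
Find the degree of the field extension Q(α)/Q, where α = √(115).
[Q(α):Q] = 2

[Q(α):Q] equals the degree of the minimal polynomial of α. Here α^2 = 115 and x^2 - 115 is irreducible (d = 115 is squarefree, ≠ 1, hence not a square), so deg(m_α) = 2. Thus [Q(α):Q] = 2.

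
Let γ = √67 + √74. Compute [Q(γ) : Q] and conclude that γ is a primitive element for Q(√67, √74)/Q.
[Q(γ) : Q] = 4 (equivalently, Q(γ) = Q(√67, √74))

Obviously Q(γ) ⊆ Q(√67, √74), and [Q(√67, √74):Q] = 4 (since 67, 74 are distinct squarefree integers > 1 with 4958 not a perfect square). To show equality we compute the minimal polynomial of γ. From γ = √67 + √74: γ^2 = 67 + 2√(4958) + 74 = 141 + 2√(4958), so γ^2 - 141 = 2√(4958); squaring, (γ^2 - 141)^2 = 4·4958, i.e. γ^4 - 282γ^2 + 19881 - 19832 = 0, i.e. γ^4 - 282γ^2 + 49 = 0. So γ is a root of x^4 - 282x^2 + 49. This polynomial is irreducible over Q: it has no rational root (each ±√67 ± √74 is irrational), and any factorization into two quadratics over Q would force √(4958) ∈ Q (pairing opposite roots) or √67, √74 ∈ Q (other pairings), all impossible. Hence [Q(γ):Q] = 4 = [Q(√67, √74):Q], so Q(γ) = Q(√67, √74).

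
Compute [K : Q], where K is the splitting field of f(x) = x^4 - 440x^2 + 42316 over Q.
[K : Q] = 4

Solving the quadratic in x^2: x^2 = (440 ± √(440^2 - 4·42316))/2 = (440 ± √24336)/2 = (440 ± 156)/2, giving x^2 = 298 or x^2 = 142. So f(x) = (x^2 - 298)(x^2 - 142) and the roots of f are ±√298, ±√142. Hence the splitting field is K = Q(√298, √142). Since 298 and 142 are distinct squarefree integers > 1, their product 42316 is not a perfect square, so √142 ∉ Q(√298). By the tower law [K:Q] = [Q(√298,√142):Q(√298)] · [Q(√298):Q] = 2 · 2 = 4.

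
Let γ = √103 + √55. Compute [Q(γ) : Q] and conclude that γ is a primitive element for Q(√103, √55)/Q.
[Q(γ) : Q] = 4 (equivalently, Q(γ) = Q(√103, √55))

Obviously Q(γ) ⊆ Q(√103, √55), and [Q(√103, √55):Q] = 4 (since 103, 55 are distinct squarefree integers > 1 with 5665 not a perfect square). To show equality we compute the minimal polynomial of γ. From γ = √103 + √55: γ^2 = 103 + 2√(5665) + 55 = 158 + 2√(5665), so γ^2 - 158 = 2√(5665); squaring, (γ^2 - 158)^2 = 4·5665, i.e. γ^4 - 316γ^2 + 24964 - 22660 = 0, i.e. γ^4 - 316γ^2 + 2304 = 0. So γ is a root of x^4 - 316x^2 + 2304. This polynomial is irreducible over Q: it has no rational root (each ±√103 ± √55 is irrational), and any factorization into two quadratics over Q would force √(5665) ∈ Q (pairing opposite roots) or √103, √55 ∈ Q (other pairings), all impossible. Hence [Q(γ):Q] = 4 = [Q(√103, √55):Q], so Q(γ) = Q(√103, √55).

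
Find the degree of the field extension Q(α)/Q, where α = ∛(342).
[Q(α):Q] = 3

The minimal polynomial of α is x^3 - 342, irreducible over Q since 342 is not a perfect cube (so x^3 - 342 has no rational root). Hence [Q(α):Q] = deg(m_α) = 3.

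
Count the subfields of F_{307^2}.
F_{307^2} has 2 subfields

The subfields of F_{p^n} are exactly the fields F_{p^d} for d | n (each is the fixed field of the unique index-d subgroup of Gal(F_{p^n}/F_p) ≅ Z/nZ). The divisors of n = 2 are {1, 2}, giving 2 subfields: F_{307^1}, F_{307^2}.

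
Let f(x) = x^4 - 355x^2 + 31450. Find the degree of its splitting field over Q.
[K : Q] = 4

Solving the quadratic in x^2: x^2 = (355 ± √(355^2 - 4·31450))/2 = (355 ± √225)/2 = (355 ± 15)/2, giving x^2 = 185 or x^2 = 170. So f(x) = (x^2 - 185)(x^2 - 170) and the roots of f are ±√185, ±√170. Hence the splitting field is K = Q(√185, √170). Since 185 and 170 are distinct squarefree integers > 1, their product 31450 is not a perfect square, so √170 ∉ Q(√185). By the tower law [K:Q] = [Q(√185,√170):Q(√185)] · [Q(√185):Q] = 2 · 2 = 4.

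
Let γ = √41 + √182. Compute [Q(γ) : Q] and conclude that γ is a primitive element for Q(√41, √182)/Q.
[Q(γ) : Q] = 4 (equivalently, Q(γ) = Q(√41, √182))

Obviously Q(γ) ⊆ Q(√41, √182), and [Q(√41, √182):Q] = 4 (since 41, 182 are distinct squarefree integers > 1 with 7462 not a perfect square). To show equality we compute the minimal polynomial of γ. From γ = √41 + √182: γ^2 = 41 + 2√(7462) + 182 = 223 + 2√(7462), so γ^2 - 223 = 2√(7462); squaring, (γ^2 - 223)^2 = 4·7462, i.e. γ^4 - 446γ^2 + 49729 - 29848 = 0, i.e. γ^4 - 446γ^2 + 19881 = 0. So γ is a root of x^4 - 446x^2 + 19881. This polynomial is irreducible over Q: it has no rational root (each ±√41 ± √182 is irrational), and any factorization into two quadratics over Q would force √(7462) ∈ Q (pairing opposite roots) or √41, √182 ∈ Q (other pairings), all impossible. Hence [Q(γ):Q] = 4 = [Q(√41, √182):Q], so Q(γ) = Q(√41, √182).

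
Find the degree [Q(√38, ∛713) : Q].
[Q(√38, ∛713) : Q] = 6

Let L = Q(√38, ∛713). Since Q(√38) ⊂ L and [Q(√38):Q] = 2, the tower law gives 2 | [L:Q]. Likewise Q(∛713) ⊂ L with [Q(∛713):Q] = 3 (because 713 is not a perfect cube), so 3 | [L:Q]. As gcd(2,3) = 1, [L:Q] is divisible by 6. Conversely L is generated over Q by √38 and ∛713, so [L:Q] ≤ 2·3 = 6. Therefore [Q(√38, ∛713) : Q] = 6.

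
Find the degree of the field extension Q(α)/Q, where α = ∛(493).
[Q(α):Q] = 3

The minimal polynomial of α is x^3 - 493, irreducible over Q since 493 is not a perfect cube (so x^3 - 493 has no rational root). Hence [Q(α):Q] = deg(m_α) = 3.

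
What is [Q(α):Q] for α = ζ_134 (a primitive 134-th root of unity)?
[Q(α):Q] = 66

The minimal polynomial of ζ_134 over Q is the 134-th cyclotomic polynomial Φ_134(x), which is irreducible over Q and has degree φ(134) = 66. Hence [Q(α):Q] = φ(134) = 66.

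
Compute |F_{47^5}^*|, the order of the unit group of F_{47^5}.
|F_{47^5}^*| = 229345006

F_{47^5} has 47^5 = 229345007 elements; its multiplicative group consists of all nonzero elements, so |F_{47^5}^*| = 229345007 - 1 = 229345006. (It is cyclic since any finite subgroup of the multiplicative group of a field is cyclic.)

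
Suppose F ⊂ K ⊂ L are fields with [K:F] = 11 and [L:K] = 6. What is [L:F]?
[L:F] = 66

The tower law says that for any tower of field extensions F ⊂ K ⊂ L with finite degrees, [L:F] = [L:K] · [K:F]. Here this gives [L:F] = 6 · 11 = 66.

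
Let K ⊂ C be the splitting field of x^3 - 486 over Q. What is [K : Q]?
[K : Q] = 6

The roots of x^3 - 486 are ∛486, ω∛486, ω^2∛486 where ω = e^(2πi/3) is a primitive cube root of unity, so K = Q(∛486, ω). Now [Q(∛486):Q] = 3 (since 486 is not a perfect cube, x^3 - 486 is irreducible) and [Q(ω):Q] = 2. Both 2 and 3 divide [K:Q], and [K:Q] ≤ 3·2 = 6, so [K:Q] = 6. (Equivalently: Q(∛486) ⊂ R but ω ∉ R, so [K : Q(∛486)] = 2.)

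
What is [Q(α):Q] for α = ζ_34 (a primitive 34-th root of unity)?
[Q(α):Q] = 16

The minimal polynomial of ζ_34 over Q is the 34-th cyclotomic polynomial Φ_34(x), which is irreducible over Q and has degree φ(34) = 16. Hence [Q(α):Q] = φ(34) = 16.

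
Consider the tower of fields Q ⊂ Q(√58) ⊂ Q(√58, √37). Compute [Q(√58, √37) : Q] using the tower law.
[Q(√58, √37) : Q] = 4

[Q(√58):Q] = 2 (min poly x^2 - 58, irreducible since 58 is squarefree > 1). For the top step, suppose √37 ∈ Q(√58), say √37 = c + d√58 with c, d ∈ Q. Squaring: 37 = c^2 + 58d^2 + 2cd√58. Since √58 ∉ Q this forces 2cd = 0. If d = 0 then √37 = c ∈ Q, contradicting 37 squarefree > 1. If c = 0 then 37 = 58d^2, so 58·37 = (58d)^2 is a perfect square in Q — but 58·37 = 2146 is not a perfect square (since 58 and 37 are distinct squarefree integers). Contradiction. Hence √37 ∉ Q(√58), so x^2 - 37 stays irreducible over Q(√58) and [Q(√58, √37) : Q(√58)] = 2. By the tower law, [Q(√58, √37) : Q] = 2 · 2 = 4.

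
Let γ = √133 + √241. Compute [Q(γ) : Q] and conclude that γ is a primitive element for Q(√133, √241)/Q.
[Q(γ) : Q] = 4 (equivalently, Q(γ) = Q(√133, √241))

Obviously Q(γ) ⊆ Q(√133, √241), and [Q(√133, √241):Q] = 4 (since 133, 241 are distinct squarefree integers > 1 with 32053 not a perfect square). To show equality we compute the minimal polynomial of γ. From γ = √133 + √241: γ^2 = 133 + 2√(32053) + 241 = 374 + 2√(32053), so γ^2 - 374 = 2√(32053); squaring, (γ^2 - 374)^2 = 4·32053, i.e. γ^4 - 748γ^2 + 139876 - 128212 = 0, i.e. γ^4 - 748γ^2 + 11664 = 0. So γ is a root of x^4 - 748x^2 + 11664. This polynomial is irreducible over Q: it has no rational root (each ±√133 ± √241 is irrational), and any factorization into two quadratics over Q would force √(32053) ∈ Q (pairing opposite roots) or √133, √241 ∈ Q (other pairings), all impossible. Hence [Q(γ):Q] = 4 = [Q(√133, √241):Q], so Q(γ) = Q(√133, √241).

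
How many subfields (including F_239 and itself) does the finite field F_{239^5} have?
F_{239^5} has 2 subfields

The subfields of F_{p^n} are exactly the fields F_{p^d} for d | n (each is the fixed field of the unique index-d subgroup of Gal(F_{p^n}/F_p) ≅ Z/nZ). The divisors of n = 5 are {1, 5}, giving 2 subfields: F_{239^1}, F_{239^5}.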